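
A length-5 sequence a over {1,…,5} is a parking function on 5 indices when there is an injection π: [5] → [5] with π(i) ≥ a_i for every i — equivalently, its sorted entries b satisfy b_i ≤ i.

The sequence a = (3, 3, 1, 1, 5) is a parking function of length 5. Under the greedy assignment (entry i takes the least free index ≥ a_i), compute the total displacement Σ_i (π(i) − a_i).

Σπ = 5·6/2 = 15 (π permutes [5]); Σa = 3+3+1+1+5 = 13; disp = 15−13 = 2.

2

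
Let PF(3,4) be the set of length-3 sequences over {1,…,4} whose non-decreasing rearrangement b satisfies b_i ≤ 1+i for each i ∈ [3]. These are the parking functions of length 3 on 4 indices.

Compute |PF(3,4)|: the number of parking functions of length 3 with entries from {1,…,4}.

50

|PF| = (4+1−3)·(4+1)^{3−1} = 2×25 = 50 [KW]
One tuple (3,1,2) → sorted (1,2,3): b_i ≤ 1+i ∀i, a PF.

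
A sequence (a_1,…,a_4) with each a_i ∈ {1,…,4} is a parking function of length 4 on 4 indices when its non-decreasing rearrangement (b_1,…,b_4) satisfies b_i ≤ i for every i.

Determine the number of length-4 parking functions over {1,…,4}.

125

|PF| = (4+1−4)·(4+1)^{4−1} = 1 · 125 = 125
Example (1,1,4,3) → sorted (1,1,3,4): b_i ≤ i ∀i, a PF.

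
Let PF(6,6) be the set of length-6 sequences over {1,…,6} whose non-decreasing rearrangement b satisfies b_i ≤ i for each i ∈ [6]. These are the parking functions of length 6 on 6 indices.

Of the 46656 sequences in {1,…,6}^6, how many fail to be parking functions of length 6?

#PF = (6+1−6)·(6+1)^{6−1} = 1·16807 = 16807 (Konheim–Weiss)
Check (3,6,6,1,6,5) → sorted (1,3,5,6,6,6): b_2=3>2, not a PF.
6^6 − 16807 = 46656 − 16807 = 29849

29849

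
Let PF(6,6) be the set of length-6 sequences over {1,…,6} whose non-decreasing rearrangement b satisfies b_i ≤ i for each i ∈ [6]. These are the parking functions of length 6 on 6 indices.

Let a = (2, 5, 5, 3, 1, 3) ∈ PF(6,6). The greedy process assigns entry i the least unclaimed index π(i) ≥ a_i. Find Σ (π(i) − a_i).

Σπ = 6·7/2 = 21 (π permutes [6]); Σa = 2+5+5+3+1+3 = 19; disp = 21−19 = 2.

2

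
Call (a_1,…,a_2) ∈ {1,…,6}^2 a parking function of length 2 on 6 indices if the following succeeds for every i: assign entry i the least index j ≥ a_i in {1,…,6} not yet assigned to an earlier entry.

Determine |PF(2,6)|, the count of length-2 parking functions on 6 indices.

|PF| = (7−2)·7^(2−1) = 5·7 = 35
Example (2,3) → sorted (2,3): b_i ≤ 4+i ∀i, a PF.

35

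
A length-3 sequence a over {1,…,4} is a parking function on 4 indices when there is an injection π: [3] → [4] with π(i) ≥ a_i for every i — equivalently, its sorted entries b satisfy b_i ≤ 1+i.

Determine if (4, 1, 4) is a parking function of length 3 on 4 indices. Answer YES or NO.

Sorted: b = (1, 4, 4).
  b_1=1 ≤ 2
  b_2=4 > 3
  fails at i=2 ⇒ NO

NO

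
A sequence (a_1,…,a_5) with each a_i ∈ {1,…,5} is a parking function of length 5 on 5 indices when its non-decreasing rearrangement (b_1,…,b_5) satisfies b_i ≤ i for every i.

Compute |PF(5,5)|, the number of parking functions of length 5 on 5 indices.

Count = (5+1−5)·(5+1)^{5−1} = 1 · 1296 = 1296 [KW]
Example (4,1,3,1,3) → sorted (1,1,3,3,4): b_i ≤ i ∀i, a PF.

1296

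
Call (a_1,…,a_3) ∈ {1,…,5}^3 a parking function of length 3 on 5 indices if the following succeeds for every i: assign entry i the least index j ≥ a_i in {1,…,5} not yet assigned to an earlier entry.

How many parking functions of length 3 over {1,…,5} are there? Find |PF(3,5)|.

108

#PF = (5+1−3)·(5+1)^{3−1} = 3·36 = 108 (Pollak)
Example (4,3,4) → sorted (3,4,4): b_i ≤ 2+i ∀i, a PF.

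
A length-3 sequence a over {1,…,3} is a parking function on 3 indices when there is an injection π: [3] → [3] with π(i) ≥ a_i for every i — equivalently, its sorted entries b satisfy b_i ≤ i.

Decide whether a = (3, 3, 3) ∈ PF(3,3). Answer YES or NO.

Sorted: b = (3, 3, 3).
  b_1=3 > 1
  fails at i=1 ⇒ NO

NO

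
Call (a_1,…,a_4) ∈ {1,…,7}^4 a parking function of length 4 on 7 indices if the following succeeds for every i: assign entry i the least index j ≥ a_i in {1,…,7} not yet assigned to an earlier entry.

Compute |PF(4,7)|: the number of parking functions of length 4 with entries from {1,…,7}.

2048

Count = 4·8^3 = 4 · 512 = 2048 [KW]
E.g. (3,2,2,6) → sorted (2,2,3,6): b_i ≤ 3+i ∀i, a PF.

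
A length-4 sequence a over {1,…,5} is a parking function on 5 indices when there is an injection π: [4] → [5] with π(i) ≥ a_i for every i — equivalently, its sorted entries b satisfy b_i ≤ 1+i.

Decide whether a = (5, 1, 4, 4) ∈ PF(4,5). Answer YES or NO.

NO

Sorted: b = (1, 4, 4, 5).
  b_1=1 ≤ 2
  b_2=4 > 3
  fails at i=2 ⇒ NO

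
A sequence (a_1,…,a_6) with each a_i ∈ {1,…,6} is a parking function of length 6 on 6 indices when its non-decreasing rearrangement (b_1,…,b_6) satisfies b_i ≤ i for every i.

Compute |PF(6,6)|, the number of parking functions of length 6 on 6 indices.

16807

#PF = (6+1−6)·(6+1)^{6−1} = 1×16807 = 16807
E.g. (3,6,1,1,1,1) → sorted (1,1,1,1,3,6): b_i ≤ i ∀i, a PF.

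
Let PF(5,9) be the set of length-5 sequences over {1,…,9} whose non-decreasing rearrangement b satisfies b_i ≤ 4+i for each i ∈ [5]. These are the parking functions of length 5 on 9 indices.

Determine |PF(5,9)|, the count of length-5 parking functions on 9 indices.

50000

Count = 5·10^4 = 5 · 10000 = 50000 [KW]
Example (8,6,7,3,8) → sorted (3,6,7,8,8): b_i ≤ 4+i ∀i, a PF.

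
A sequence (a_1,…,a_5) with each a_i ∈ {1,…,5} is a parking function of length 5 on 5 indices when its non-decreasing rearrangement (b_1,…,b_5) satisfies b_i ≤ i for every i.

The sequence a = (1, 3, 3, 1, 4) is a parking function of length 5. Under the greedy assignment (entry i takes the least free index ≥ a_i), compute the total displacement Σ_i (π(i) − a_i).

Σπ = 5·6/2 = 15 (π permutes [5]); Σa = 1+3+3+1+4 = 12; disp = 15−12 = 3.

3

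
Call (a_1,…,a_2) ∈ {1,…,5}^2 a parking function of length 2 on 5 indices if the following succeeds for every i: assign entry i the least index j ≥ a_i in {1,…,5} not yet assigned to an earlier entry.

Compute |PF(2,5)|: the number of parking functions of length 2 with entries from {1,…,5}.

24

#PF = (5+1−2)·(5+1)^{2−1} = 4·6 = 24
E.g. (2,5) → sorted (2,5): b_i ≤ 3+i ∀i, a PF.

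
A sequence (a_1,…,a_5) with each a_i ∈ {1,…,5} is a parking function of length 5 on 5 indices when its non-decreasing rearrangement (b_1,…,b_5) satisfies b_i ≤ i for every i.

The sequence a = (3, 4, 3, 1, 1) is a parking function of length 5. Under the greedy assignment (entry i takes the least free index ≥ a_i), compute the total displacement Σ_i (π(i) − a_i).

3

Σπ(i) = 1+…+5 = 15; Σa = 3+4+3+1+1 = 12; disp = 15−12 = 3.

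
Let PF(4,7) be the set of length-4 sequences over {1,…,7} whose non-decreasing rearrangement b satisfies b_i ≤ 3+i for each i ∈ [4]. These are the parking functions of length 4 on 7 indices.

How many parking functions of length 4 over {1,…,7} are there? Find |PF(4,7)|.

2048

|PF(4,7)| = (7−4+1)·(7+1)^(4−1) = 4·512 = 2048 (Pollak)
One tuple (1,5,2,1) → sorted (1,1,2,5): b_i ≤ 3+i ∀i, a PF.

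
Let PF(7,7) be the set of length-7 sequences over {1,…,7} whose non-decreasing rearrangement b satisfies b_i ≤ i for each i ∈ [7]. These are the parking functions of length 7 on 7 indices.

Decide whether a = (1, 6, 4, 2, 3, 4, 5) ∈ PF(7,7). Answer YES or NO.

Sorted: b = (1, 2, 3, 4, 4, 5, 6).
  b_1=1 ≤ 1
  b_2=2 ≤ 2
  b_3=3 ≤ 3
  b_4=4 ≤ 4
  b_5=4 ≤ 5
  b_6=5 ≤ 6
  b_7=6 ≤ 7
All bounds hold ⇒ YES

YES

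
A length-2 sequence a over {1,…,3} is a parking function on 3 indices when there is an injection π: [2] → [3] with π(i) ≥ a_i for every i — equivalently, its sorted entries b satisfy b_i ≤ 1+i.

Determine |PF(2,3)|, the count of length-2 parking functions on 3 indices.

8

#PF = 2·4^1 = 2 · 4 = 8
E.g. (2,1) → sorted (1,2): b_i ≤ 1+i ∀i, a PF.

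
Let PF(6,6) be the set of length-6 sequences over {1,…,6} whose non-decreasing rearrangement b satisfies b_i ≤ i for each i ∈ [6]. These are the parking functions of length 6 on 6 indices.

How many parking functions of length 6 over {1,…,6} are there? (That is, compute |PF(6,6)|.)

|PF| = (6−6+1)·(6+1)^(6−1) = 1 · 16807 = 16807 (Konheim–Weiss)
Example (2,2,2,5,1,5) → sorted (1,2,2,2,5,5): b_i ≤ i ∀i, a PF.

16807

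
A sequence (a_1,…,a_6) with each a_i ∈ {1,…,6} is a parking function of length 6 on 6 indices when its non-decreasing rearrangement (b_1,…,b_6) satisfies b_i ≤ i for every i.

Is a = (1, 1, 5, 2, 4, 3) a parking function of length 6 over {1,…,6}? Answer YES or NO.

YES

Order a: b = (1, 1, 2, 3, 4, 5).
  b_1=1 ≤ 1
  b_2=1 ≤ 2
  b_3=2 ≤ 3
  b_4=3 ≤ 4
  b_5=4 ≤ 5
  b_6=5 ≤ 6
All bounds hold ⇒ YES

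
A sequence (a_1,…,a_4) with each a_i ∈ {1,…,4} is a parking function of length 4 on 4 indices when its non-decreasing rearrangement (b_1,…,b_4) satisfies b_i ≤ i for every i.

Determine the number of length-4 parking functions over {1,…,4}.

Count = (4−4+1)·(4+1)^(4−1) = 1×125 = 125 (Konheim–Weiss)
E.g. (1,2,4,2) → sorted (1,2,2,4): b_i ≤ i ∀i, a PF.

125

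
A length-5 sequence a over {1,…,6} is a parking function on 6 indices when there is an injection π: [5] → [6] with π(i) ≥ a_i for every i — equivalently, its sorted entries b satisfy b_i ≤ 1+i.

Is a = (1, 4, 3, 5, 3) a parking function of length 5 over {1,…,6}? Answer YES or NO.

YES

Sorted: b = (1, 3, 3, 4, 5).
  b_1=1 ≤ 2
  b_2=3 ≤ 3
  b_3=3 ≤ 4
  b_4=4 ≤ 5
  b_5=5 ≤ 6
All bounds hold ⇒ YES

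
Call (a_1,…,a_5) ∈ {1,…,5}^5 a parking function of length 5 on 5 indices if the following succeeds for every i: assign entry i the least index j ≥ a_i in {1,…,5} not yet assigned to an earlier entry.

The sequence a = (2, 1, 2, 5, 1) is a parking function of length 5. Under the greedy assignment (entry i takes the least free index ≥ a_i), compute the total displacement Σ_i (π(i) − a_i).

4

Σπ = 15 ({1..5} each once); Σa = 2+1+2+5+1 = 11; disp = 15−11 = 4.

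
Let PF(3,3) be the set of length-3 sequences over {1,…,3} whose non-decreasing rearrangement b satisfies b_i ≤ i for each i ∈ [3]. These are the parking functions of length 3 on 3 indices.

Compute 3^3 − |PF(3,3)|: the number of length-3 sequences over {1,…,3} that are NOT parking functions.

Count = (3−3+1)·(3+1)^(3−1) = 1 · 16 = 16 (Pollak)
One tuple (3,3,3) → sorted (3,3,3): b_1=3>1, not a PF.
Total 27; non-PF = 27−16 = 11

11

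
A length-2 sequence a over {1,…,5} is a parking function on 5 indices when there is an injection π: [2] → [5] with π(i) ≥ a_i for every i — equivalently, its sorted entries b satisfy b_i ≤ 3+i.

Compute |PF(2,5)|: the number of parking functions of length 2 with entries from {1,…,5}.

24

|PF| = (5−2+1)·(5+1)^(2−1) = 4·6 = 24 (Pollak)
Example (4,2) → sorted (2,4): b_i ≤ 3+i ∀i, a PF.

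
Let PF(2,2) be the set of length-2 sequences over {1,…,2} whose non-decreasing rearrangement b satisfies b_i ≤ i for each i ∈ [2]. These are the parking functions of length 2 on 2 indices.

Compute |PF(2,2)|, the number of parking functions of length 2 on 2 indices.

Count = 1·3^1 = 1·3 = 3 [KW]
Check (1,2) → sorted (1,2): b_i ≤ i ∀i, a PF.

3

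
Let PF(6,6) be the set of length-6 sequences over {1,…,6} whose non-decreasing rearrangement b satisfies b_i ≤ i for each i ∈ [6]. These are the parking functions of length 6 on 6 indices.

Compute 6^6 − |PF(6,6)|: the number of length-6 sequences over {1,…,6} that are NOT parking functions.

#PF = (7−6)·7^(6−1) = 1 · 16807 = 16807 [KW]
E.g. (2,5,3,2,2,3) → sorted (2,2,2,3,3,5): b_1=2>1, not a PF.
Total 46656; non-PF = 46656−16807 = 29849

29849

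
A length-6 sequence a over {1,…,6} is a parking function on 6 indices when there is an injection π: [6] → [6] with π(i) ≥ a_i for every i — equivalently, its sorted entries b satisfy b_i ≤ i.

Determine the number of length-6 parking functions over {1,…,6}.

16807

|PF(6,6)| = (6+1−6)·(6+1)^{6−1} = 1 · 16807 = 16807 (Pollak)
One tuple (1,2,4,5,2,6) → sorted (1,2,2,4,5,6): b_i ≤ i ∀i, a PF.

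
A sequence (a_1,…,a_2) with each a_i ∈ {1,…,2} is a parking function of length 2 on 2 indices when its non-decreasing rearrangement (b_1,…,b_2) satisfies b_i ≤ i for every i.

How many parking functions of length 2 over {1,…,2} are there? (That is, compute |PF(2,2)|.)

#PF = (2+1−2)·(2+1)^{2−1} = 1×3 = 3 [KW]
E.g. (2,1) → sorted (1,2): b_i ≤ i ∀i, a PF.

3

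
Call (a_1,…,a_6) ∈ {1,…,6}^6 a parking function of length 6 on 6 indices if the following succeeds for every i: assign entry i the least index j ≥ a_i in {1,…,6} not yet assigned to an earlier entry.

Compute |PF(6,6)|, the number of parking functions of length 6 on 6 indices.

Count = (6+1−6)·(6+1)^{6−1} = 1×16807 = 16807 [KW]
Check (5,4,3,6,1,2) → sorted (1,2,3,4,5,6): b_i ≤ i ∀i, a PF.

16807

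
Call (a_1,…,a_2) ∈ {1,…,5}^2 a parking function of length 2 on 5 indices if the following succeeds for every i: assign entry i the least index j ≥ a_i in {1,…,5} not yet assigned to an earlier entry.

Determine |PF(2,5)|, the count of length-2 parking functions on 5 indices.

|PF| = (5−2+1)·(5+1)^(2−1) = 4×6 = 24 (Konheim–Weiss)
One tuple (1,2) → sorted (1,2): b_i ≤ 3+i ∀i, a PF.

24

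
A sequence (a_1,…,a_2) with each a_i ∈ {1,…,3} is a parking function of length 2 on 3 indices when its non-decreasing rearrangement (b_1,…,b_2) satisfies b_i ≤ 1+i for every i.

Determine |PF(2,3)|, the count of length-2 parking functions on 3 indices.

|PF| = (4−2)·4^(2−1) = 2·4 = 8
One tuple (3,1) → sorted (1,3): b_i ≤ 1+i ∀i, a PF.

8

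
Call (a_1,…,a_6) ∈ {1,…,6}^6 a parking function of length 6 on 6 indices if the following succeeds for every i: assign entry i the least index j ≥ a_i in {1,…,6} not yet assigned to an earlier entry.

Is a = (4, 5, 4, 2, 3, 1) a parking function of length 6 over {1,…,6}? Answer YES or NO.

Order a: b = (1, 2, 3, 4, 4, 5).
  b_1=1 ≤ 1
  b_2=2 ≤ 2
  b_3=3 ≤ 3
  b_4=4 ≤ 4
  b_5=4 ≤ 5
  b_6=5 ≤ 6
All bounds hold ⇒ YES

YES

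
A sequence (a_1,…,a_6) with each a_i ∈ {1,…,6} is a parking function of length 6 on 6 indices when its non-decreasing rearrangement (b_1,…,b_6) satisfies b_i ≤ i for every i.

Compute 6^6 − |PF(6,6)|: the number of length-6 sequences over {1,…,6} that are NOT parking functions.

29849

|PF(6,6)| = (6+1−6)·(6+1)^{6−1} = 1·16807 = 16807 [KW]
Example (6,2,6,4,4,4) → sorted (2,4,4,4,6,6): b_1=2>1, not a PF.
Total 46656; non-PF = 46656−16807 = 29849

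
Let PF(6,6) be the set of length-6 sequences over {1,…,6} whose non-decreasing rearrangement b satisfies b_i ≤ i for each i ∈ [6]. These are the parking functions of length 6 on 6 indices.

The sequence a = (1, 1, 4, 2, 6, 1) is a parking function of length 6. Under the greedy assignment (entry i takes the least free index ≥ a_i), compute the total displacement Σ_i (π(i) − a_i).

6

Σπ = 21 ({1..6} each once); Σa = 1+1+4+2+6+1 = 15; disp = 21−15 = 6.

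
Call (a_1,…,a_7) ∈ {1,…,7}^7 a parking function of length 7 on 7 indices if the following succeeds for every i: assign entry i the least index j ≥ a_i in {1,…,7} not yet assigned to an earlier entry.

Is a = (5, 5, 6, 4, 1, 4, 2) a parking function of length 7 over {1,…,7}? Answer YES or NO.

Sorted: b = (1, 2, 4, 4, 5, 5, 6).
  b_1=1 ≤ 1
  b_2=2 ≤ 2
  b_3=4 > 3
  fails at i=3 ⇒ NO

NO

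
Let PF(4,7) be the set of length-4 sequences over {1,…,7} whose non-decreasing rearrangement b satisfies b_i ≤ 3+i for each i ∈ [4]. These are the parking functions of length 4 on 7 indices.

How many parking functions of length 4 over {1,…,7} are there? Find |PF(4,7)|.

|PF(4,7)| = 4·8^3 = 4×512 = 2048 (Konheim–Weiss)
Check (7,5,5,2) → sorted (2,5,5,7): b_i ≤ 3+i ∀i, a PF.

2048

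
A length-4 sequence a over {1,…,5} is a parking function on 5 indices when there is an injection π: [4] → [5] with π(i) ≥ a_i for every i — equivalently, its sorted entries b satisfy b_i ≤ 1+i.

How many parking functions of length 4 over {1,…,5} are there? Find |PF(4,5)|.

|PF| = (5+1−4)·(5+1)^{4−1} = 2·216 = 432
E.g. (2,2,3,3) → sorted (2,2,3,3): b_i ≤ 1+i ∀i, a PF.

432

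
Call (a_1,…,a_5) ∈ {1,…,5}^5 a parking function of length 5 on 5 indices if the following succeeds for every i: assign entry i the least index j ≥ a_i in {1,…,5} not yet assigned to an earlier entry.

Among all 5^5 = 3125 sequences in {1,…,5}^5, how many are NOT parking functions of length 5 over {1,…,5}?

|PF| = (5−5+1)·(5+1)^(5−1) = 1 · 1296 = 1296
One tuple (1,4,5,1,5) → sorted (1,1,4,5,5): b_3=4>3, not a PF.
Total 3125; non-PF = 3125−1296 = 1829

1829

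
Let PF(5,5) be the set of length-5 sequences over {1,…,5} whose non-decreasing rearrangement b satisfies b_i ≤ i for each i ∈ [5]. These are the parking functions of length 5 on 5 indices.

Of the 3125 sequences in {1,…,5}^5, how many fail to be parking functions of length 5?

1829

|PF(5,5)| = (5−5+1)·(5+1)^(5−1) = 1×1296 = 1296 (Konheim–Weiss)
E.g. (5,1,5,5,4) → sorted (1,4,5,5,5): b_2=4>2, not a PF.
5^5 − 1296 = 3125 − 1296 = 1829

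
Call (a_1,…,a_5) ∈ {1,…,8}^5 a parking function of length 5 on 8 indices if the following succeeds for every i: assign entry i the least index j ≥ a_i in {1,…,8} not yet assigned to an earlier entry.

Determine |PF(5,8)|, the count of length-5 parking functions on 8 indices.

26244

|PF(5,8)| = (9−5)·9^(5−1) = 4 · 6561 = 26244 [KW]
One tuple (5,6,6,3,4) → sorted (3,4,5,6,6): b_i ≤ 3+i ∀i, a PF.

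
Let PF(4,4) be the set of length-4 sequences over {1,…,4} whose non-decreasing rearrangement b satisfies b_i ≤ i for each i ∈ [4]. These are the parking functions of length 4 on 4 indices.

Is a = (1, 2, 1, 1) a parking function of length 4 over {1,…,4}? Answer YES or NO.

Sorted: b = (1, 1, 1, 2).
  b_1=1 ≤ 1
  b_2=1 ≤ 2
  b_3=1 ≤ 3
  b_4=2 ≤ 4
All bounds hold ⇒ YES

YES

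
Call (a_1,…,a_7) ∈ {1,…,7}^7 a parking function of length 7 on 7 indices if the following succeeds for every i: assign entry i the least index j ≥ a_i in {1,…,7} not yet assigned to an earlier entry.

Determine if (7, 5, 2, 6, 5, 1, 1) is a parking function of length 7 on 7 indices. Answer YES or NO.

NO

Order a: b = (1, 1, 2, 5, 5, 6, 7).
  b_1=1 ≤ 1
  b_2=1 ≤ 2
  b_3=2 ≤ 3
  b_4=5 > 4
  fails at i=4 ⇒ NO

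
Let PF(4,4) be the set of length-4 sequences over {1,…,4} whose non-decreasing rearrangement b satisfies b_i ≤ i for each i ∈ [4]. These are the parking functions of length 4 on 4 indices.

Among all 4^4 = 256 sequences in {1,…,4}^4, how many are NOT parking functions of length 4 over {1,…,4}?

131

|PF(4,4)| = (4−4+1)·(4+1)^(4−1) = 1×125 = 125 (Pollak)
Example (3,4,2,2) → sorted (2,2,3,4): b_1=2>1, not a PF.
4^4 − 125 = 256 − 125 = 131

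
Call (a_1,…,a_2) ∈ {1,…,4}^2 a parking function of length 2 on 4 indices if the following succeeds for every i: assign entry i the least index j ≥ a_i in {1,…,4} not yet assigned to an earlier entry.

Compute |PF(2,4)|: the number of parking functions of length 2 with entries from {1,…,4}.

15

|PF| = (5−2)·5^(2−1) = 3 · 5 = 15
Check (3,3) → sorted (3,3): b_i ≤ 2+i ∀i, a PF.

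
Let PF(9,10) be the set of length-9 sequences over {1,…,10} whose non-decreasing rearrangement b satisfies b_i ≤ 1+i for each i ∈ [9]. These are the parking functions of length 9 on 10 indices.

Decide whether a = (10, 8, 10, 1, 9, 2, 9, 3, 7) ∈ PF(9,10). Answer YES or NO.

Sorted: b = (1, 2, 3, 7, 8, 9, 9, 10, 10).
  b_1=1 ≤ 2
  b_2=2 ≤ 3
  b_3=3 ≤ 4
  b_4=7 > 5
  fails at i=4 ⇒ NO

NO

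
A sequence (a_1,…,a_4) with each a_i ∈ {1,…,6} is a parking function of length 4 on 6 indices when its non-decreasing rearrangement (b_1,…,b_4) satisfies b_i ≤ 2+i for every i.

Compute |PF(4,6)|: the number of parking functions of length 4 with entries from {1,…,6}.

|PF(4,6)| = (7−4)·7^(4−1) = 3·343 = 1029 (Pollak)
Check (1,4,6,1) → sorted (1,1,4,6): b_i ≤ 2+i ∀i, a PF.

1029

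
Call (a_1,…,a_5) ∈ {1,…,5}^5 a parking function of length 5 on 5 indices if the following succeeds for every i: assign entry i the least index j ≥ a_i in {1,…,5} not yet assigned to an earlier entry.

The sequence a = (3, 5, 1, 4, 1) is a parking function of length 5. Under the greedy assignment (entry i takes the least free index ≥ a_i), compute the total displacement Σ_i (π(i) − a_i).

1

Σπ = 15 ({1..5} each once); Σa = 3+5+1+4+1 = 14; disp = 15−14 = 1.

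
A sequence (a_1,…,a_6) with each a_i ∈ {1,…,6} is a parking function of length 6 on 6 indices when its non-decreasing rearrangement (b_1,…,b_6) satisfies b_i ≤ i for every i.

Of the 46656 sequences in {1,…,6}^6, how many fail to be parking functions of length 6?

29849

|PF(6,6)| = 1·7^5 = 1 · 16807 = 16807 [KW]
E.g. (3,6,5,4,3,6) → sorted (3,3,4,5,6,6): b_1=3>1, not a PF.
So 46656 − 16807 = 29849 fail.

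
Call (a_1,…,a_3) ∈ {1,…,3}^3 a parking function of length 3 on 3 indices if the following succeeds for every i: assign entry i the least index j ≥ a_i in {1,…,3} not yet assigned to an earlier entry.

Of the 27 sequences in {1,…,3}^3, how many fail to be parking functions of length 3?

11

|PF(3,3)| = (4−3)·4^(3−1) = 1×16 = 16 (Konheim–Weiss)
One tuple (1,3,3) → sorted (1,3,3): b_2=3>2, not a PF.
Total 27; non-PF = 27−16 = 11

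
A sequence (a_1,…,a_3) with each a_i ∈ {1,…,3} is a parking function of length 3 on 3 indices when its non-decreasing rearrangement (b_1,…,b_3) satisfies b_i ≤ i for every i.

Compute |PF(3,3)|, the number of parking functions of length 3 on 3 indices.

|PF(3,3)| = (3+1−3)·(3+1)^{3−1} = 1 · 16 = 16 (Pollak)
Example (1,2,3) → sorted (1,2,3): b_i ≤ i ∀i, a PF.

16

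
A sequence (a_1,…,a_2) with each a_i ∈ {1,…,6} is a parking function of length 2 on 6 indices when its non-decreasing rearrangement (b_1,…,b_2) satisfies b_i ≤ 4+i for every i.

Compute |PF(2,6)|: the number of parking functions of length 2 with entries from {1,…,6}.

35

Count = (6−2+1)·(6+1)^(2−1) = 5 · 7 = 35 (Pollak)
E.g. (6,4) → sorted (4,6): b_i ≤ 4+i ∀i, a PF.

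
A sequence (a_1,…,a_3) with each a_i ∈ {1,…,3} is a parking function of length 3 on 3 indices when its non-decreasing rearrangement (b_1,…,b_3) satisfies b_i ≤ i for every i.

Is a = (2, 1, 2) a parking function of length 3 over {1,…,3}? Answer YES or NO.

Order a: b = (1, 2, 2).
  b_1=1 ≤ 1
  b_2=2 ≤ 2
  b_3=2 ≤ 3
All bounds hold ⇒ YES

YES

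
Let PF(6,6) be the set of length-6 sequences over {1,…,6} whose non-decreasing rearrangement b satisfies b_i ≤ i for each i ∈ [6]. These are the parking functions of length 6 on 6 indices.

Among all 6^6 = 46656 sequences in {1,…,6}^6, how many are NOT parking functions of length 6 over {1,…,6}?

|PF| = (6+1−6)·(6+1)^{6−1} = 1×16807 = 16807 (Pollak)
Check (5,6,4,3,3,6) → sorted (3,3,4,5,6,6): b_1=3>1, not a PF.
So 46656 − 16807 = 29849 fail.

29849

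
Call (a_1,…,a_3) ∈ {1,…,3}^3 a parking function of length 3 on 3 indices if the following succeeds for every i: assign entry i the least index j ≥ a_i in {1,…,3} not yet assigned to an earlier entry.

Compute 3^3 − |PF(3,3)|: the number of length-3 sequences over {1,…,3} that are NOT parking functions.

#PF = (4−3)·4^(3−1) = 1 · 16 = 16 [KW]
Check (3,3,2) → sorted (2,3,3): b_1=2>1, not a PF.
3^3 − 16 = 27 − 16 = 11

11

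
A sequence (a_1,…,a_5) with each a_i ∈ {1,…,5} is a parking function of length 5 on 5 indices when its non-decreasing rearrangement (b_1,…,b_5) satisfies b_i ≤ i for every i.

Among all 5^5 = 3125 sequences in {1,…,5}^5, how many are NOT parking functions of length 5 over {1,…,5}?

Count = 1·6^4 = 1·1296 = 1296 (Pollak)
Example (4,2,3,5,4) → sorted (2,3,4,4,5): b_1=2>1, not a PF.
Total 3125; non-PF = 3125−1296 = 1829

1829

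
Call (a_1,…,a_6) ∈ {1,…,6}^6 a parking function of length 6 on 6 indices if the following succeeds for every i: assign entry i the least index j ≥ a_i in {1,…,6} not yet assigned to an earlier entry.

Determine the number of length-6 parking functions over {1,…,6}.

16807

|PF(6,6)| = (7−6)·7^(6−1) = 1 · 16807 = 16807
Example (2,6,4,1,2,5) → sorted (1,2,2,4,5,6): b_i ≤ i ∀i, a PF.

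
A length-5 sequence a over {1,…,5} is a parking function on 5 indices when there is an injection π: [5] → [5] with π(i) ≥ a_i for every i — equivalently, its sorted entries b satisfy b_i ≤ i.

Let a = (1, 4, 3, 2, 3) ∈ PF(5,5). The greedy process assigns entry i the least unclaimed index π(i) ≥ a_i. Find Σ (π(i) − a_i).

Σπ = 5·6/2 = 15 (π permutes [5]); Σa = 1+4+3+2+3 = 13; disp = 15−13 = 2.

2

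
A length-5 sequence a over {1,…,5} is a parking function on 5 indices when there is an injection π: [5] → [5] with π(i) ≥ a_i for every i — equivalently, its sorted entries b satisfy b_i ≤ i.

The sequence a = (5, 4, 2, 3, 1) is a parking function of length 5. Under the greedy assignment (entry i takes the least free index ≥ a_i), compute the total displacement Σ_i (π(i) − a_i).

Σπ = 5·6/2 = 15 (π permutes [5]); Σa = 5+4+2+3+1 = 15; disp = 15−15 = 0.

0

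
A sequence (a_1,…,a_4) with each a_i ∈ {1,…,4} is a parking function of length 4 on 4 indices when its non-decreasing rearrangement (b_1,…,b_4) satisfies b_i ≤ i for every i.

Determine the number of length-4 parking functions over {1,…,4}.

Count = (5−4)·5^(4−1) = 1 · 125 = 125 [KW]
Check (1,1,2,1) → sorted (1,1,1,2): b_i ≤ i ∀i, a PF.

125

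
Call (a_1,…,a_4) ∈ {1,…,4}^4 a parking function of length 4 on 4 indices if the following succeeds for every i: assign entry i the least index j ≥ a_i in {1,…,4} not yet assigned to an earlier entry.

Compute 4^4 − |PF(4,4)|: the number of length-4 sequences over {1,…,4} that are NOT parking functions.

|PF| = (5−4)·5^(4−1) = 1×125 = 125
One tuple (4,3,3,3) → sorted (3,3,3,4): b_1=3>1, not a PF.
Total 256; non-PF = 256−125 = 131

131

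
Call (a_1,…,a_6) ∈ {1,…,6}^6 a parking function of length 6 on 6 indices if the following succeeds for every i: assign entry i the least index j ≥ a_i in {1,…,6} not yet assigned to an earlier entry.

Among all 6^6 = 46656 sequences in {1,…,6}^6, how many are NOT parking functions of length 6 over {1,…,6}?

29849

|PF| = (6−6+1)·(6+1)^(6−1) = 1 · 16807 = 16807 (Pollak)
Example (6,5,6,3,3,5) → sorted (3,3,5,5,6,6): b_1=3>1, not a PF.
6^6 − 16807 = 46656 − 16807 = 29849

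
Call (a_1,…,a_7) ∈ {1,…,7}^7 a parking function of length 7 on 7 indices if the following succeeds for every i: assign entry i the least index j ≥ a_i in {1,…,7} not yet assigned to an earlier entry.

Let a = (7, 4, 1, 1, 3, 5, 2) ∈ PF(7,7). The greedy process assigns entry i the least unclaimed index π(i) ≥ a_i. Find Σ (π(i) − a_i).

5

Σπ = 7·8/2 = 28 (π permutes [7]); Σa = 7+4+1+1+3+5+2 = 23; disp = 28−23 = 5.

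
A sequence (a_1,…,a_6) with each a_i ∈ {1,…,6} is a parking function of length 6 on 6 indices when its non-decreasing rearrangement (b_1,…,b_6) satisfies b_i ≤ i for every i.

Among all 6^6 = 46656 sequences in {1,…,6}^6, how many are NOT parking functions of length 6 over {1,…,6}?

|PF| = (6+1−6)·(6+1)^{6−1} = 1·16807 = 16807 (Pollak)
One tuple (5,4,4,6,3,1) → sorted (1,3,4,4,5,6): b_2=3>2, not a PF.
So 46656 − 16807 = 29849 fail.

29849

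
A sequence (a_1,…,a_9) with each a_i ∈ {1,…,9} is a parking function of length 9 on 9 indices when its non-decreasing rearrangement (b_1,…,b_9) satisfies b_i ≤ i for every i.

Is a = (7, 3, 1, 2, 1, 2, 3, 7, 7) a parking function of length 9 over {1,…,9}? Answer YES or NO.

YES

Order a: b = (1, 1, 2, 2, 3, 3, 7, 7, 7).
  b_1=1 ≤ 1
  b_2=1 ≤ 2
  b_3=2 ≤ 3
  b_4=2 ≤ 4
  b_5=3 ≤ 5
  b_6=3 ≤ 6
  b_7=7 ≤ 7
  b_8=7 ≤ 8
  b_9=7 ≤ 9
All bounds hold ⇒ YES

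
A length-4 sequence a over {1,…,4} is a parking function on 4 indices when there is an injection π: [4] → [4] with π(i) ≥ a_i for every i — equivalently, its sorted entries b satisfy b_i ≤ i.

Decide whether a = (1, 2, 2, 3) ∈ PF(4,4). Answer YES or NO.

YES

Sorted: b = (1, 2, 2, 3).
  b_1=1 ≤ 1
  b_2=2 ≤ 2
  b_3=2 ≤ 3
  b_4=3 ≤ 4
All bounds hold ⇒ YES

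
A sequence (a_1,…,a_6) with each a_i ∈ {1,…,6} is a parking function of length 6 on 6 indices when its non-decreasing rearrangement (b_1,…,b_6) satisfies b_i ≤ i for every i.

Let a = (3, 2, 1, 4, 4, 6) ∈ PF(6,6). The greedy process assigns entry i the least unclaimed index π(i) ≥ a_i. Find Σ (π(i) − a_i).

Σπ = 6·7/2 = 21 (π permutes [6]); Σa = 3+2+1+4+4+6 = 20; disp = 21−20 = 1.

1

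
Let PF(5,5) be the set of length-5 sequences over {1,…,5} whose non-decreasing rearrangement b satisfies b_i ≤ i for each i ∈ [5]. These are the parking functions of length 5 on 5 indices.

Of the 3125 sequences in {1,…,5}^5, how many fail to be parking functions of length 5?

1829

Count = (5+1−5)·(5+1)^{5−1} = 1·1296 = 1296 (Konheim–Weiss)
One tuple (5,5,2,1,1) → sorted (1,1,2,5,5): b_4=5>4, not a PF.
So 3125 − 1296 = 1829 fail.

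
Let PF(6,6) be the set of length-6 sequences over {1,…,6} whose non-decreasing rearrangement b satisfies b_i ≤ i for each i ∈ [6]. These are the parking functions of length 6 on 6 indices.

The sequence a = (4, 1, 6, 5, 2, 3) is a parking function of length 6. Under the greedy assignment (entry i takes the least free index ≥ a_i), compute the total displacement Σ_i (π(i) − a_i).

0

Σπ = 21 ({1..6} each once); Σa = 4+1+6+5+2+3 = 21; disp = 21−21 = 0.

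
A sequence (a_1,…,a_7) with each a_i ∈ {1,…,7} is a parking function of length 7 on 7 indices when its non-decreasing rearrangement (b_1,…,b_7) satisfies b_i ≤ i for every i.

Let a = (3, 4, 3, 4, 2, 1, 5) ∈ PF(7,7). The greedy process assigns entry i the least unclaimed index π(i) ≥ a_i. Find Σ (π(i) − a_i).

6

Σπ(i) = 1+…+7 = 28; Σa = 3+4+3+4+2+1+5 = 22; disp = 28−22 = 6.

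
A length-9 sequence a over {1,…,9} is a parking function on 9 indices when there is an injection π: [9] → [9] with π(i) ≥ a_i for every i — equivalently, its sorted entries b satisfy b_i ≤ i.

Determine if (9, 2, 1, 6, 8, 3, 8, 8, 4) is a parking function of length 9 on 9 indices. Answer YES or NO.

Rearranged: b = (1, 2, 3, 4, 6, 8, 8, 8, 9).
  b_1=1 ≤ 1
  b_2=2 ≤ 2
  b_3=3 ≤ 3
  b_4=4 ≤ 4
  b_5=6 > 5
  fails at i=5 ⇒ NO

NO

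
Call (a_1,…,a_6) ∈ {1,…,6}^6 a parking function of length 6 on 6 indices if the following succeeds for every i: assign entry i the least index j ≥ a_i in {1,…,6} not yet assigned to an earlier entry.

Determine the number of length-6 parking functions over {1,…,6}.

Count = (6+1−6)·(6+1)^{6−1} = 1·16807 = 16807
Check (4,5,1,2,3,4) → sorted (1,2,3,4,4,5): b_i ≤ i ∀i, a PF.

16807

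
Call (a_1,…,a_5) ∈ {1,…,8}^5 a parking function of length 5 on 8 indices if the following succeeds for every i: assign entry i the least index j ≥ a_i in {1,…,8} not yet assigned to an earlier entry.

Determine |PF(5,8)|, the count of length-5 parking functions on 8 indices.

|PF(5,8)| = (9−5)·9^(5−1) = 4×6561 = 26244
One tuple (2,3,1,8,6) → sorted (1,2,3,6,8): b_i ≤ 3+i ∀i, a PF.

26244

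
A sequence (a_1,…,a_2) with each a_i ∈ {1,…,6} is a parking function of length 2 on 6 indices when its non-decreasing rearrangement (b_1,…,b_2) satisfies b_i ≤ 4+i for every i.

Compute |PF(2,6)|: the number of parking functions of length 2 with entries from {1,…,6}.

35

Count = 5·7^1 = 5×7 = 35
One tuple (1,3) → sorted (1,3): b_i ≤ 4+i ∀i, a PF.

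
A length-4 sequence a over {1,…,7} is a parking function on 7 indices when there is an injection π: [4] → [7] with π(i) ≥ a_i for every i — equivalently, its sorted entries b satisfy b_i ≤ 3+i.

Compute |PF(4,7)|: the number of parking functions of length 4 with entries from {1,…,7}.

2048

|PF(4,7)| = 4·8^3 = 4·512 = 2048 [KW]
Check (4,5,4,7) → sorted (4,4,5,7): b_i ≤ 3+i ∀i, a PF.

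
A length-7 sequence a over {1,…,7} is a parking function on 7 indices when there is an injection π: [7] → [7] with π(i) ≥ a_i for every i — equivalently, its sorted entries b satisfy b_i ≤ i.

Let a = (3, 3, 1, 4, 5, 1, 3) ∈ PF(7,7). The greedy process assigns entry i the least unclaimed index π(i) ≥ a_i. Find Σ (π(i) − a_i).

8

Σπ = 7·8/2 = 28 (π permutes [7]); Σa = 3+3+1+4+5+1+3 = 20; disp = 28−20 = 8.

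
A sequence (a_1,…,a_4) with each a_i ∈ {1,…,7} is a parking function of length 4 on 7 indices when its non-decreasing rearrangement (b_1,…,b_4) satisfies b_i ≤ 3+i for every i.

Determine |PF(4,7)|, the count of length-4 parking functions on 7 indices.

Count = (7−4+1)·(7+1)^(4−1) = 4 · 512 = 2048 [KW]
E.g. (1,1,7,5) → sorted (1,1,5,7): b_i ≤ 3+i ∀i, a PF.

2048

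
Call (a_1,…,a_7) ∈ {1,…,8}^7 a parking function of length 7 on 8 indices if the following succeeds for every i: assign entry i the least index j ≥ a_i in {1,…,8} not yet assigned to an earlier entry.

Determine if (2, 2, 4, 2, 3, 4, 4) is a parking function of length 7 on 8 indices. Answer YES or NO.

YES

Rearranged: b = (2, 2, 2, 3, 4, 4, 4).
  b_1=2 ≤ 2
  b_2=2 ≤ 3
  b_3=2 ≤ 4
  b_4=3 ≤ 5
  b_5=4 ≤ 6
  b_6=4 ≤ 7
  b_7=4 ≤ 8
All bounds hold ⇒ YES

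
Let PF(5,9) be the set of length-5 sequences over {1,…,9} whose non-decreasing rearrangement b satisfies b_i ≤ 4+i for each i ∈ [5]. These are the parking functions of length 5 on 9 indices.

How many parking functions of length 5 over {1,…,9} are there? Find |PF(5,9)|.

|PF(5,9)| = (10−5)·10^(5−1) = 5 · 10000 = 50000 (Konheim–Weiss)
Check (9,6,2,4,6) → sorted (2,4,6,6,9): b_i ≤ 4+i ∀i, a PF.

50000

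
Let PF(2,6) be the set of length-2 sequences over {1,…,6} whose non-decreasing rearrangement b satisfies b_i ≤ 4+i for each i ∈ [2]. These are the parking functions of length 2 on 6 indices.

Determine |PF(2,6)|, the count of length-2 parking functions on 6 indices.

|PF(2,6)| = (6−2+1)·(6+1)^(2−1) = 5·7 = 35 [KW]
One tuple (3,2) → sorted (2,3): b_i ≤ 4+i ∀i, a PF.

35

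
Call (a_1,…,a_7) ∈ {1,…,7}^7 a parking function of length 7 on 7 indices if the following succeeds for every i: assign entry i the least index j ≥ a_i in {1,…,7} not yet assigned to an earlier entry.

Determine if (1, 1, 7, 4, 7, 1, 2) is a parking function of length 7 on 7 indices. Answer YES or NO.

Rearranged: b = (1, 1, 1, 2, 4, 7, 7).
  b_1=1 ≤ 1
  b_2=1 ≤ 2
  b_3=1 ≤ 3
  b_4=2 ≤ 4
  b_5=4 ≤ 5
  b_6=7 > 6
  fails at i=6 ⇒ NO

NO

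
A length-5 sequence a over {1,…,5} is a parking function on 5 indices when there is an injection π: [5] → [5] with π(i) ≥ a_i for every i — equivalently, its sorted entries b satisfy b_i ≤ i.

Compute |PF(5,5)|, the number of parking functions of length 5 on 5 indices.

#PF = 1·6^4 = 1·1296 = 1296
E.g. (3,5,4,1,1) → sorted (1,1,3,4,5): b_i ≤ i ∀i, a PF.

1296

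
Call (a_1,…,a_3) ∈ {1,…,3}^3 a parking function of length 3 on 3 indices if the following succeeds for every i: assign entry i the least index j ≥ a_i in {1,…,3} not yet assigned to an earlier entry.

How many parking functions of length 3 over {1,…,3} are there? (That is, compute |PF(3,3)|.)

16

#PF = 1·4^2 = 1×16 = 16
Check (3,1,2) → sorted (1,2,3): b_i ≤ i ∀i, a PF.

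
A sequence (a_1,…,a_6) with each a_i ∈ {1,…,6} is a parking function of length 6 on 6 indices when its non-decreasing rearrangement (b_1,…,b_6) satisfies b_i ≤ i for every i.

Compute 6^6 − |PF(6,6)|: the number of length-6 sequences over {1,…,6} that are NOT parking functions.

|PF(6,6)| = (6−6+1)·(6+1)^(6−1) = 1·16807 = 16807 (Pollak)
One tuple (6,6,6,6,3,6) → sorted (3,6,6,6,6,6): b_1=3>1, not a PF.
6^6 − 16807 = 46656 − 16807 = 29849

29849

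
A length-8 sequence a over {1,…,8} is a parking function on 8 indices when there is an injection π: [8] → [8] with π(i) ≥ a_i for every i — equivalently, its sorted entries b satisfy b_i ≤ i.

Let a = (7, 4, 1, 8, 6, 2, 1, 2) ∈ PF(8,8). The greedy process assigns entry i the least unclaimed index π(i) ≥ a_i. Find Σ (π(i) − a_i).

Σπ(i) = 1+…+8 = 36; Σa = 7+4+1+8+6+2+1+2 = 31; disp = 36−31 = 5.

5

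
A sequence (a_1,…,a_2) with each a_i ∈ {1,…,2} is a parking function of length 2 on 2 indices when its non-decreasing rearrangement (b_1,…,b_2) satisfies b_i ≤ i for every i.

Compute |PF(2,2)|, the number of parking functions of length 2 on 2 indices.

#PF = (2−2+1)·(2+1)^(2−1) = 1×3 = 3
Example (1,2) → sorted (1,2): b_i ≤ i ∀i, a PF.

3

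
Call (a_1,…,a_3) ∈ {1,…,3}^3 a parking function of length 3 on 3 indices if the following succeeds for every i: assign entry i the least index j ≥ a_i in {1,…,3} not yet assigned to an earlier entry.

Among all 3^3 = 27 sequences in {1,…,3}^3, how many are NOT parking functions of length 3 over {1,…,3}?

|PF(3,3)| = 1·4^2 = 1 · 16 = 16
Check (1,3,3) → sorted (1,3,3): b_2=3>2, not a PF.
So 27 − 16 = 11 fail.

11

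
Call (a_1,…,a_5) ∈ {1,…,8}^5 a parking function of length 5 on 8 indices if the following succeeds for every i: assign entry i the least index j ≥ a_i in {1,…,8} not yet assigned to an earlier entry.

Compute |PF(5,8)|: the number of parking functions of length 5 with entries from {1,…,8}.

26244

#PF = (8−5+1)·(8+1)^(5−1) = 4·6561 = 26244
Example (5,2,4,4,6) → sorted (2,4,4,5,6): b_i ≤ 3+i ∀i, a PF.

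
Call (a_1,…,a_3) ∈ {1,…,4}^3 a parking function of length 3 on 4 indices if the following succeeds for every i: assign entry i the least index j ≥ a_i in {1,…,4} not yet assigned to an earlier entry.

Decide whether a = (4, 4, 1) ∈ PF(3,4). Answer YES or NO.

NO

Order a: b = (1, 4, 4).
  b_1=1 ≤ 2
  b_2=4 > 3
  fails at i=2 ⇒ NO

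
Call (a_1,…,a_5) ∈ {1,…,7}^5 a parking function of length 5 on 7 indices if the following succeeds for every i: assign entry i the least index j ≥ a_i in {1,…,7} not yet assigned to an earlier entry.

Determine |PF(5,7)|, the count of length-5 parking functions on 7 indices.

|PF| = (7−5+1)·(7+1)^(5−1) = 3·4096 = 12288 [KW]
Check (2,1,1,5,2) → sorted (1,1,2,2,5): b_i ≤ 2+i ∀i, a PF.

12288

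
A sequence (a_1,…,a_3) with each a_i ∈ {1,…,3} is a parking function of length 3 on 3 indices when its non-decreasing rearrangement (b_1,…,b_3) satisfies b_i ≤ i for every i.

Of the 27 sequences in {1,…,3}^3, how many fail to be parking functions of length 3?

#PF = 1·4^2 = 1·16 = 16 [KW]
One tuple (3,3,3) → sorted (3,3,3): b_1=3>1, not a PF.
3^3 − 16 = 27 − 16 = 11

11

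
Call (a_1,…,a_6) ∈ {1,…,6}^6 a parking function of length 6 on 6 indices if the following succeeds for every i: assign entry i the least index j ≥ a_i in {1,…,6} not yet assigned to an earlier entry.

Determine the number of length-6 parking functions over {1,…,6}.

Count = (6−6+1)·(6+1)^(6−1) = 1 · 16807 = 16807
One tuple (2,6,2,1,3,2) → sorted (1,2,2,2,3,6): b_i ≤ i ∀i, a PF.

16807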